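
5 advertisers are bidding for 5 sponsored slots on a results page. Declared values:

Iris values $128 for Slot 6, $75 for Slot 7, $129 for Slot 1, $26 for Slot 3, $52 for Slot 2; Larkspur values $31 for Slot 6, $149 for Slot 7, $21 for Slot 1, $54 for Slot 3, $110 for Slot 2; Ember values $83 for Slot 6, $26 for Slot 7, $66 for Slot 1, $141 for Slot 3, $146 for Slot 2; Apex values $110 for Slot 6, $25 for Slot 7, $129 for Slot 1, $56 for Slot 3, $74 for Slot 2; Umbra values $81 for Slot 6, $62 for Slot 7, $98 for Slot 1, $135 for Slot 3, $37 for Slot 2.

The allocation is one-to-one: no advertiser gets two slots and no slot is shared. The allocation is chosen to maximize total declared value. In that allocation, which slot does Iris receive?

Optimal: Iris→Slot 6 ($128), Larkspur→Slot 7 ($149), Ember→Slot 2 ($146), Apex→Slot 1 ($129), Umbra→Slot 3 ($135) — total 128+149+146+129+135 = $687.
Max-entry greedy (repeatedly take the single best remaining cell) gives $669, worse by 18.
Next-best assignment: Iris→Slot 1, Larkspur→Slot 7, Ember→Slot 2, Apex→Slot 6, Umbra→Slot 3 = $669.
Iris's own top slot is Slot 1 ($129), but forcing Iris→Slot 1 and reassigning the rest optimally gives only $669 — worse by 18.

Iris receives Slot 6.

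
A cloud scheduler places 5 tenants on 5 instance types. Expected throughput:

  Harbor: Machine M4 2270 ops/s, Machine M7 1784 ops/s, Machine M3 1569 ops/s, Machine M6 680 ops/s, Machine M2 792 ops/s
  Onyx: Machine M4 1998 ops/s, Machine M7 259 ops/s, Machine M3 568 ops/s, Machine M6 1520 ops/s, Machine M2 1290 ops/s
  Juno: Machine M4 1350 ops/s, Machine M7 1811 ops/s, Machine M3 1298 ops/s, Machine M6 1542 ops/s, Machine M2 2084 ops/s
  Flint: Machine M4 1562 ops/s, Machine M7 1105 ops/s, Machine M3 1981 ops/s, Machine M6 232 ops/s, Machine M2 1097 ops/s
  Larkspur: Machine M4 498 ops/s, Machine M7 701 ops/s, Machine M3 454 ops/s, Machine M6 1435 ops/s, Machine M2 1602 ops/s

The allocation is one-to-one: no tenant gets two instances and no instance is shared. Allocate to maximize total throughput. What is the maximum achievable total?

Optimal: Harbor→Machine M7 (1784 ops/s), Onyx→Machine M4 (1998 ops/s), Juno→Machine M2 (2084 ops/s), Flint→Machine M3 (1981 ops/s), Larkspur→Machine M6 (1435 ops/s) — total 1784+1998+2084+1981+1435 = 9282 ops/s.

Max total: 9282 ops/s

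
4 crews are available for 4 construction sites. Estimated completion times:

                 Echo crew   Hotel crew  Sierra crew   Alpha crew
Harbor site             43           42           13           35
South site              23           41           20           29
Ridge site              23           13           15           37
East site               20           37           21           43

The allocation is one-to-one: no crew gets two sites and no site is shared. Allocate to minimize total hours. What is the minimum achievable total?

This is a one-to-one assignment (minimum-cost bipartite matching).
Optimal: Echo crew→East site (20 hours), Hotel crew→Ridge site (13 hours), Sierra crew→Harbor site (13 hours), Alpha crew→South site (29 hours) — total 20+13+13+29 = 75 hours.
Column-greedy (each site in turn goes to its cheapest remaining crew) gives 92 hours, worse by 17.
Swapping Hotel crew↔Alpha crew (Hotel crew→South site 41 hours, Alpha crew→Ridge site 37 hours) adds 36.

Min total: 75 hours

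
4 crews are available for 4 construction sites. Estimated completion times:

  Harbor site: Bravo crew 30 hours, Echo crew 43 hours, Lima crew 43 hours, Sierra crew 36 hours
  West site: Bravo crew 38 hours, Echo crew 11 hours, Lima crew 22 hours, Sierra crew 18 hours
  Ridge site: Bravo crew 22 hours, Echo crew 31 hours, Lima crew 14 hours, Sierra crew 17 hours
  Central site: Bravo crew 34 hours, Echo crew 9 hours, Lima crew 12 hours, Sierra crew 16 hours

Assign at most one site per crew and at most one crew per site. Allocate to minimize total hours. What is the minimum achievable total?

Min total: 70 hours

Optimal: Bravo crew→Harbor site (30 hours), Echo crew→West site (11 hours), Lima crew→Central site (12 hours), Sierra crew→Ridge site (17 hours) — total 30+11+12+17 = 70 hours.
Next-best assignment: Bravo crew→Harbor site, Echo crew→West site, Lima crew→Ridge site, Sierra crew→Central site = 71 hours.
Swapping Echo crew↔Sierra crew (Echo crew→Ridge site 31 hours, Sierra crew→West site 18 hours) adds 21.
Checked against all permutations: 70 hours is optimal.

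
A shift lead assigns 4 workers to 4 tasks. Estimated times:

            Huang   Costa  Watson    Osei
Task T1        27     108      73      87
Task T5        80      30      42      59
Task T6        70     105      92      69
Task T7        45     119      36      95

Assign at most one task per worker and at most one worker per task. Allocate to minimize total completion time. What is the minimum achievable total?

This is the linear assignment problem.
Optimal: Huang→Task T1 (27 min), Costa→Task T5 (30 min), Watson→Task T7 (36 min), Osei→Task T6 (69 min) — total 27+30+36+69 = 162 min.
Next-best assignment: Huang→Task T7, Costa→Task T5, Watson→Task T1, Osei→Task T6 = 217 min.
No other one-to-one assignment undercuts 162 min.

Min total: 162 min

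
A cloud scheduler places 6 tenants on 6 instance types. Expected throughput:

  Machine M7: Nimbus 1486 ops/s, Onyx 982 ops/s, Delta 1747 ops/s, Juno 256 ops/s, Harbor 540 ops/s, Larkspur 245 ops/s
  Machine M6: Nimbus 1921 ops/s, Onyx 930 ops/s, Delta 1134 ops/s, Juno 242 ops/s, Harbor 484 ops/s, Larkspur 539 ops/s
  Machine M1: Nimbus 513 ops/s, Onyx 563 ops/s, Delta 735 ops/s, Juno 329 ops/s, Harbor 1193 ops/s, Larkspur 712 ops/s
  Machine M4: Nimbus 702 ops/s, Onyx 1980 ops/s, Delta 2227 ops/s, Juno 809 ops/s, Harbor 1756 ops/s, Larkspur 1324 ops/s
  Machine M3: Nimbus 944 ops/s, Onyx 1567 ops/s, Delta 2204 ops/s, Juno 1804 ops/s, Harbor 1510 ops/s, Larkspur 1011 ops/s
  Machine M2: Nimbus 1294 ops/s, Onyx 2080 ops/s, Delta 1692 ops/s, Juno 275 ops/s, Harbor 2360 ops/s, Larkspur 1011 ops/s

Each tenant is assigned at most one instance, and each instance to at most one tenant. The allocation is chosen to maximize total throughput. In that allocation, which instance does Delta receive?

Optimal: Nimbus→Machine M6 (1921 ops/s), Onyx→Machine M4 (1980 ops/s), Delta→Machine M7 (1747 ops/s), Juno→Machine M3 (1804 ops/s), Harbor→Machine M2 (2360 ops/s), Larkspur→Machine M1 (712 ops/s) — total 1921+1980+1747+1804+2360+712 = 10524 ops/s.
Max-entry greedy (repeatedly take the single best remaining cell) gives 10006 ops/s, worse by 518.
Swapping Onyx↔Juno (Onyx→Machine M3 1567 ops/s, Juno→Machine M4 809 ops/s) loses 1408.
No other one-to-one assignment exceeds 10524 ops/s.
Delta's own top instance is Machine M4 (2227 ops/s), but forcing Delta→Machine M4 and reassigning the rest optimally gives only 10006 ops/s — worse by 518.

Delta receives Machine M7.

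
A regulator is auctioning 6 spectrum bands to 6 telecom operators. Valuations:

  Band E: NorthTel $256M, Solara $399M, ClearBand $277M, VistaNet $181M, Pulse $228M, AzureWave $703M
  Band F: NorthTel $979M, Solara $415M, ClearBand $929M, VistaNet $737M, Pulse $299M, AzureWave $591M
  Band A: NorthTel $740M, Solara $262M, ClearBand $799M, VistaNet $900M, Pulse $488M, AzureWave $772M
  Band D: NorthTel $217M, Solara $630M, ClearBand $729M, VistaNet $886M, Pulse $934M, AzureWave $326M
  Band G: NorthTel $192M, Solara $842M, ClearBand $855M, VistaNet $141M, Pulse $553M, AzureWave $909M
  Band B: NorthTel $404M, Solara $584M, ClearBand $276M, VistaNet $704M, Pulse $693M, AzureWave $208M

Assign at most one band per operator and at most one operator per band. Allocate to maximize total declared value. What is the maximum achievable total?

Optimal: NorthTel→Band F ($979M), Solara→Band G ($842M), ClearBand→Band A ($799M), VistaNet→Band B ($704M), Pulse→Band D ($934M), AzureWave→Band E ($703M) — total 979+842+799+704+934+703 = $4961M.
Column-greedy (each band in turn goes to its best remaining operator) gives $4955M, worse by 6.
No other one-to-one assignment exceeds $4961M.

Max total: $4961M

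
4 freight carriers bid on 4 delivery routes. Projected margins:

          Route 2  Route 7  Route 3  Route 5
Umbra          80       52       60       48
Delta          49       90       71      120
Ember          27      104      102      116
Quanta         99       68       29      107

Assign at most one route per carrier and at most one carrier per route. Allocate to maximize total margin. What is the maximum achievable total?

Max total: $383k

This is the linear assignment problem.
Optimal: Umbra→Route 3 ($60k), Delta→Route 5 ($120k), Ember→Route 7 ($104k), Quanta→Route 2 ($99k) — total 60+120+104+99 = $383k.
Column-greedy (each route in turn goes to its best remaining carrier) gives $322k, worse by 61.
Next-best assignment: Umbra→Route 2, Delta→Route 7, Ember→Route 3, Quanta→Route 5 = $379k.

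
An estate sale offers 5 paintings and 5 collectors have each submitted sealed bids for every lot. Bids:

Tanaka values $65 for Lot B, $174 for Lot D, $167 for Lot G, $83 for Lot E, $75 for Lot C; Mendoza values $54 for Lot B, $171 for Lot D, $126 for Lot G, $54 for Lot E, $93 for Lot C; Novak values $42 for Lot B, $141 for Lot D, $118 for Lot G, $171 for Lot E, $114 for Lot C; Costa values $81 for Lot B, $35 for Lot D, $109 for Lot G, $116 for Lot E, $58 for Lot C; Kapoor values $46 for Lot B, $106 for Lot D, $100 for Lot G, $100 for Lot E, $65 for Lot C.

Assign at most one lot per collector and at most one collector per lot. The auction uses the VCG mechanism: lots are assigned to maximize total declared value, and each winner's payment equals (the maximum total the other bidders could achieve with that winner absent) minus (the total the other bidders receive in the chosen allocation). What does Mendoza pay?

Efficient allocation: Tanaka→Lot G ($167), Mendoza→Lot D ($171), Novak→Lot E ($171), Costa→Lot B ($81), Kapoor→Lot C ($65); total welfare W = $655.
Mendoza receives Lot D at value $171, so the others get W − 171 = $484.
Without Mendoza: best allocation of the remaining 4 bidders over all 5 lots is Tanaka→Lot D ($174), Novak→Lot E ($171), Costa→Lot B ($81), Kapoor→Lot G ($100), total $526.
VCG payment = (others' best without Mendoza) − (others' welfare with Mendoza) = 526 − 484 = $42.

Mendoza pays $42.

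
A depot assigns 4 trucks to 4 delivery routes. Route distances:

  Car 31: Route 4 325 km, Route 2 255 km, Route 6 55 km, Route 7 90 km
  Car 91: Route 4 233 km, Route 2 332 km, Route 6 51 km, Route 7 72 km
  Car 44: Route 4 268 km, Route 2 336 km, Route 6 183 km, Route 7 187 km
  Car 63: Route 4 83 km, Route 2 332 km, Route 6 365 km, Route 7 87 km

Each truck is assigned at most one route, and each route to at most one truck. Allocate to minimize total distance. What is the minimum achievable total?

Min total: 546 km

Optimal: Car 31→Route 6 (55 km), Car 91→Route 7 (72 km), Car 44→Route 2 (336 km), Car 63→Route 4 (83 km) — total 55+72+336+83 = 546 km.
Row-greedy (each truck in turn takes its cheapest remaining route) gives 727 km, worse by 181.
Swapping Car 63↔Car 31 (Car 63→Route 6 365 km, Car 31→Route 4 325 km) adds 552.
Every other assignment is strictly worse.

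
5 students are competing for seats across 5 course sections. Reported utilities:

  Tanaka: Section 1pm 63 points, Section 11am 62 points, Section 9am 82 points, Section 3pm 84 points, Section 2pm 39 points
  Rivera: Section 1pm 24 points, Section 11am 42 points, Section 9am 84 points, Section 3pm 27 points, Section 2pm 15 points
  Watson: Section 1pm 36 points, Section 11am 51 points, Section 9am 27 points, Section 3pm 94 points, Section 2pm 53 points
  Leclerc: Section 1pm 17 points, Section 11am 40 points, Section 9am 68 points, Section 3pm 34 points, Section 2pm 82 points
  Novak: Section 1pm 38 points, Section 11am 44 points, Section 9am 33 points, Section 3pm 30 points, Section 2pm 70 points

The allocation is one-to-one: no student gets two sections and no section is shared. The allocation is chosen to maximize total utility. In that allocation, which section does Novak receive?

This is a one-to-one assignment (maximum-weight bipartite matching).
Optimal: Tanaka→Section 1pm (63 points), Rivera→Section 9am (84 points), Watson→Section 3pm (94 points), Leclerc→Section 2pm (82 points), Novak→Section 11am (44 points) — total 63+84+94+82+44 = 367 points.
Column-greedy (each section in turn goes to its best remaining student) gives 302 points, worse by 65.
Next-best assignment: Tanaka→Section 11am, Rivera→Section 9am, Watson→Section 3pm, Leclerc→Section 2pm, Novak→Section 1pm = 360 points.
Swapping Tanaka↔Novak (Tanaka→Section 11am 62 points, Novak→Section 1pm 38 points) loses 7.
Novak's own top section is Section 2pm (70 points), but forcing Novak→Section 2pm and reassigning the rest optimally gives only 351 points — worse by 16.

Novak receives Section 11am.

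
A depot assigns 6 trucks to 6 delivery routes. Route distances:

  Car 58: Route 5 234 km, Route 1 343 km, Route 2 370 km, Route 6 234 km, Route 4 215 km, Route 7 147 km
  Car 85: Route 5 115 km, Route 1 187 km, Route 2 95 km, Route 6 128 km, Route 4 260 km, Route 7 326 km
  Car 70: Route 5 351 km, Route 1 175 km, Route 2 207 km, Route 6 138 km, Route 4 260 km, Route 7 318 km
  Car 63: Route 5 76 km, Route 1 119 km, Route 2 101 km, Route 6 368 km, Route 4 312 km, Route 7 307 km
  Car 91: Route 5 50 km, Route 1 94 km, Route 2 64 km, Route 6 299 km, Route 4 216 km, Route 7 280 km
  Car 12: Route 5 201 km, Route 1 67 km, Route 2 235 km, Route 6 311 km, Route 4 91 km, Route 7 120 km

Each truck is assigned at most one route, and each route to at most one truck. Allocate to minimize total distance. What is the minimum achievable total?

Optimal: Car 58→Route 7 (147 km), Car 85→Route 2 (95 km), Car 70→Route 6 (138 km), Car 63→Route 1 (119 km), Car 91→Route 5 (50 km), Car 12→Route 4 (91 km) — total 147+95+138+119+50+91 = 640 km.
Row-greedy (each truck in turn takes its cheapest remaining route) gives 641 km, worse by 1.
Next-best assignment: Car 58→Route 7, Car 85→Route 2, Car 70→Route 6, Car 63→Route 5, Car 91→Route 1, Car 12→Route 4 = 641 km.
No other one-to-one assignment undercuts 640 km.

Min total: 640 km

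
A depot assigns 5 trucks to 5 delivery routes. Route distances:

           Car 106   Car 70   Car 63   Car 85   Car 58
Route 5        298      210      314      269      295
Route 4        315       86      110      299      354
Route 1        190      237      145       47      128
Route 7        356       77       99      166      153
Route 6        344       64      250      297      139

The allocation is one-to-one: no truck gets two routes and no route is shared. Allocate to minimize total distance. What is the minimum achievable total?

Min total: 669 km

Optimal: Car 106→Route 5 (298 km), Car 70→Route 4 (86 km), Car 63→Route 7 (99 km), Car 85→Route 1 (47 km), Car 58→Route 6 (139 km) — total 298+86+99+47+139 = 669 km.
Min-entry greedy (repeatedly take the single cheapest remaining cell) gives 820 km, worse by 151.
Next-best assignment: Car 106→Route 5, Car 70→Route 7, Car 63→Route 4, Car 85→Route 1, Car 58→Route 6 = 671 km.
No other one-to-one assignment undercuts 669 km.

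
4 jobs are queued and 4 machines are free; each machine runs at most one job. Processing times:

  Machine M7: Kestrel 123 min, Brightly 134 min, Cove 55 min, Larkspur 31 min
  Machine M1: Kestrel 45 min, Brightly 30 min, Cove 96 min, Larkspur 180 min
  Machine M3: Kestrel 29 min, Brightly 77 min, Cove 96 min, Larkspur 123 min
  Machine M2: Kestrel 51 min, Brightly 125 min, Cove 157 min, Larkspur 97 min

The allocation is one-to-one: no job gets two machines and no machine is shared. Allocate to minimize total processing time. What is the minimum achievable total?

Min total: 208 min

Optimal: Kestrel→Machine M2 (51 min), Brightly→Machine M1 (30 min), Cove→Machine M3 (96 min), Larkspur→Machine M7 (31 min) — total 51+30+96+31 = 208 min.
Min-entry greedy (repeatedly take the single cheapest remaining cell) gives 247 min, worse by 39.
Next-best assignment: Kestrel→Machine M3, Brightly→Machine M1, Cove→Machine M7, Larkspur→Machine M2 = 211 min.
Every other assignment is strictly worse.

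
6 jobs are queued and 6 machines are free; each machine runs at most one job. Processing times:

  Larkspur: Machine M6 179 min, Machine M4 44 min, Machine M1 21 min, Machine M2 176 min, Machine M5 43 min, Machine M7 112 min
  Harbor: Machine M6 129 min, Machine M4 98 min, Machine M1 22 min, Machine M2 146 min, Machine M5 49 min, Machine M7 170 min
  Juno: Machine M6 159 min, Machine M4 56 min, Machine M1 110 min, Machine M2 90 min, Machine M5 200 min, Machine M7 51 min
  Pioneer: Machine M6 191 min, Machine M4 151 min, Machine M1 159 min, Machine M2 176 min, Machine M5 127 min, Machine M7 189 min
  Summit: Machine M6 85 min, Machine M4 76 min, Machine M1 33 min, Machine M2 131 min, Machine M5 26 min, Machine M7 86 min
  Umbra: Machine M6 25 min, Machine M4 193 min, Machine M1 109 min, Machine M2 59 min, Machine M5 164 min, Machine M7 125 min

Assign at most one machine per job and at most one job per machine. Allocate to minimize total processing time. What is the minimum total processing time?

Minimum total: 344 min

This is the linear assignment problem.
Optimal: Larkspur→Machine M4 (44 min), Harbor→Machine M1 (22 min), Juno→Machine M7 (51 min), Pioneer→Machine M2 (176 min), Summit→Machine M5 (26 min), Umbra→Machine M6 (25 min) — total 44+22+51+176+26+25 = 344 min.
Row-greedy (each job in turn takes its cheapest remaining machine) gives 416 min, worse by 72.
Every other assignment is strictly worse.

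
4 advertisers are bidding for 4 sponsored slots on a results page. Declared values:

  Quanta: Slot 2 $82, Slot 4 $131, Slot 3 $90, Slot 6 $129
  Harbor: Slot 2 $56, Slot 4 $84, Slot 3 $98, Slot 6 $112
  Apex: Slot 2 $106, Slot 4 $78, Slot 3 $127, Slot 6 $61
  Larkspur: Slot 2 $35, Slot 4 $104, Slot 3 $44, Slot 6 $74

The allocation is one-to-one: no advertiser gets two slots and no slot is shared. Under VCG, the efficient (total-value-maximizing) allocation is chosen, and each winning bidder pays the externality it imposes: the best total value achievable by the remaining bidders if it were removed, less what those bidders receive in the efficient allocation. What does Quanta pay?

Quanta pays $35.

Efficient allocation: Quanta→Slot 6 ($129), Harbor→Slot 3 ($98), Apex→Slot 2 ($106), Larkspur→Slot 4 ($104); total welfare W = $437.
Quanta receives Slot 6 at value $129, so the others get W − 129 = $308.
Without Quanta: best allocation of the remaining 3 bidders over all 4 slots is Harbor→Slot 6 ($112), Apex→Slot 3 ($127), Larkspur→Slot 4 ($104), total $343.
VCG payment = (others' best without Quanta) − (others' welfare with Quanta) = 343 − 308 = $35.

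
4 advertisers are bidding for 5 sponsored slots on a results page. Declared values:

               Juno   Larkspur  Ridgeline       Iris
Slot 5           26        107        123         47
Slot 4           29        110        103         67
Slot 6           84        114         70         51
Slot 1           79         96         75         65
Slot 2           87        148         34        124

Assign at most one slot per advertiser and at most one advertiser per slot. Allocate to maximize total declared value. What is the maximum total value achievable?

Max total: $441

This is the linear assignment problem.
Optimal: Juno→Slot 6 ($84), Larkspur→Slot 4 ($110), Ridgeline→Slot 5 ($123), Iris→Slot 2 ($124) — total 84+110+123+124 = $441.
Row-greedy (each advertiser in turn takes its best remaining slot) gives $391, worse by 50.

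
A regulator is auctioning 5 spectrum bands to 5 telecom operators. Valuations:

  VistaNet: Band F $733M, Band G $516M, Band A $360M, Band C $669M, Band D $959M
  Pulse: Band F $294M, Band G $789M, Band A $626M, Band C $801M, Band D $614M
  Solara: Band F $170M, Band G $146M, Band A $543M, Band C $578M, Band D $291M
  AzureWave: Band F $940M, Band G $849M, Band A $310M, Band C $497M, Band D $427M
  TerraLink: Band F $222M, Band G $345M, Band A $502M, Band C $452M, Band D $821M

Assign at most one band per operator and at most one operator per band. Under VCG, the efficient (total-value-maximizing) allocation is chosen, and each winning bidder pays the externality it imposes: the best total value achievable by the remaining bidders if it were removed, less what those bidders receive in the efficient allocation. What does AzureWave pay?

AzureWave pays $93M.

Efficient allocation: VistaNet→Band D ($959M), Pulse→Band G ($789M), Solara→Band C ($578M), AzureWave→Band F ($940M), TerraLink→Band A ($502M); total welfare W = $3768M.
AzureWave receives Band F at value $940M, so the others get W − 940 = $2828M.
Without AzureWave: best allocation of the remaining 4 bidders over all 5 bands is VistaNet→Band F ($733M), Pulse→Band G ($789M), Solara→Band C ($578M), TerraLink→Band D ($821M), total $2921M.
VCG payment = (others' best without AzureWave) − (others' welfare with AzureWave) = 2921 − 2828 = $93M.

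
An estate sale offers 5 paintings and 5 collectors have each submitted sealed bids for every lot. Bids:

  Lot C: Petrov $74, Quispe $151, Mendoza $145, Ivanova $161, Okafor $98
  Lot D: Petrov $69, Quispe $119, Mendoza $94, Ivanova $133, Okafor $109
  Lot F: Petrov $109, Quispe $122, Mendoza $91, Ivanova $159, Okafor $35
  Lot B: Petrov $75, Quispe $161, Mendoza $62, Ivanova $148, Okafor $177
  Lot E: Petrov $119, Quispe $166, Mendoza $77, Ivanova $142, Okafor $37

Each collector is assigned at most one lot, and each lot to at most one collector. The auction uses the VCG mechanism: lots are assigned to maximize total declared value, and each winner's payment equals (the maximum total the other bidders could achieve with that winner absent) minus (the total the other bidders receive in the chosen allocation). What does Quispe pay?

Quispe pays $36.

Efficient allocation: Petrov→Lot F ($109), Quispe→Lot E ($166), Mendoza→Lot C ($145), Ivanova→Lot D ($133), Okafor→Lot B ($177); total welfare W = $730.
Quispe receives Lot E at value $166, so the others get W − 166 = $564.
Without Quispe: best allocation of the remaining 4 bidders over all 5 lots is Petrov→Lot E ($119), Mendoza→Lot C ($145), Ivanova→Lot F ($159), Okafor→Lot B ($177), total $600.
VCG payment = (others' best without Quispe) − (others' welfare with Quispe) = 600 − 564 = $36.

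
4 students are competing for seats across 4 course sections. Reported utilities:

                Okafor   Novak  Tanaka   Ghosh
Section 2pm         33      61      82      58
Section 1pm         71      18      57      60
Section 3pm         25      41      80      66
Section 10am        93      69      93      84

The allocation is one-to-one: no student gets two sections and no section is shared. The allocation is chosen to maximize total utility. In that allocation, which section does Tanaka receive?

Optimal: Okafor→Section 1pm (71 points), Novak→Section 2pm (61 points), Tanaka→Section 3pm (80 points), Ghosh→Section 10am (84 points) — total 71+61+80+84 = 296 points.
Column-greedy (each section in turn goes to its best remaining student) gives 288 points, worse by 8.
Swapping Ghosh↔Okafor (Ghosh→Section 1pm 60 points, Okafor→Section 10am 93 points) loses 2.
Every other assignment is strictly worse.
Tanaka's own top section is Section 10am (93 points), but forcing Tanaka→Section 10am and reassigning the rest optimally gives only 291 points — worse by 5.

Tanaka receives Section 3pm.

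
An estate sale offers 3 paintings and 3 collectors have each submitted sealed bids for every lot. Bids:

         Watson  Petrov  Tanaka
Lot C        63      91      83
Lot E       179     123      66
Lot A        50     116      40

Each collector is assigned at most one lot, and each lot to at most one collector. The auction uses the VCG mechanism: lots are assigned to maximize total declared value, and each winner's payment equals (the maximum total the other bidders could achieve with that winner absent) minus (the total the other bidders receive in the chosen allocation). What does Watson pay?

Efficient allocation: Watson→Lot E ($179), Petrov→Lot A ($116), Tanaka→Lot C ($83); total welfare W = $378.
Watson receives Lot E at value $179, so the others get W − 179 = $199.
Without Watson: best allocation of the remaining 2 bidders over all 3 lots is Petrov→Lot E ($123), Tanaka→Lot C ($83), total $206.
VCG payment = (others' best without Watson) − (others' welfare with Watson) = 206 − 199 = $7.

Watson pays $7.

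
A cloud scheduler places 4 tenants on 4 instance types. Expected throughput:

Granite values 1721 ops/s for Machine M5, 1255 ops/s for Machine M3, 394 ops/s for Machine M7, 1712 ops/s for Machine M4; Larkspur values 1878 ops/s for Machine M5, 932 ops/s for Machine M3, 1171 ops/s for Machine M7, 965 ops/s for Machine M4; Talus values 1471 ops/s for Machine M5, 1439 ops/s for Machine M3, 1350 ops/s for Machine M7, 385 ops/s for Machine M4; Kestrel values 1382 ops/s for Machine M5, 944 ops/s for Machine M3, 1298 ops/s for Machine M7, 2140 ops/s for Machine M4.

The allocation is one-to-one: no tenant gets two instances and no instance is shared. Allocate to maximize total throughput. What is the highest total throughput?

This is a one-to-one assignment (maximum-weight bipartite matching).
Optimal: Granite→Machine M3 (1255 ops/s), Larkspur→Machine M5 (1878 ops/s), Talus→Machine M7 (1350 ops/s), Kestrel→Machine M4 (2140 ops/s) — total 1255+1878+1350+2140 = 6623 ops/s.
Max-entry greedy (repeatedly take the single best remaining cell) gives 5851 ops/s, worse by 772.
Next-best assignment: Granite→Machine M5, Larkspur→Machine M7, Talus→Machine M3, Kestrel→Machine M4 = 6471 ops/s.
Swapping Kestrel↔Granite (Kestrel→Machine M3 944 ops/s, Granite→Machine M4 1712 ops/s) loses 739.
Checked against all permutations: 6623 ops/s is optimal.

Maximum total: 6623 ops/s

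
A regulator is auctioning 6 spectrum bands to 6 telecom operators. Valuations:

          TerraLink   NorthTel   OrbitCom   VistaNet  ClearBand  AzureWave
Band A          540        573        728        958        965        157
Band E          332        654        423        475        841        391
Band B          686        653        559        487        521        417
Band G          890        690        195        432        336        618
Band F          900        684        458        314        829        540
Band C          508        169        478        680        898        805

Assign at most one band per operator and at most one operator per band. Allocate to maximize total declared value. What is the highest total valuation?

Max total: $4753M

Optimal: TerraLink→Band F ($900M), NorthTel→Band G ($690M), OrbitCom→Band B ($559M), VistaNet→Band A ($958M), ClearBand→Band E ($841M), AzureWave→Band C ($805M) — total 900+690+559+958+841+805 = $4753M.
Max-entry greedy (repeatedly take the single best remaining cell) gives $4394M, worse by 359.
Next-best assignment: TerraLink→Band G, NorthTel→Band F, OrbitCom→Band B, VistaNet→Band A, ClearBand→Band E, AzureWave→Band C = $4737M.
Checked against all permutations: $4753M is optimal.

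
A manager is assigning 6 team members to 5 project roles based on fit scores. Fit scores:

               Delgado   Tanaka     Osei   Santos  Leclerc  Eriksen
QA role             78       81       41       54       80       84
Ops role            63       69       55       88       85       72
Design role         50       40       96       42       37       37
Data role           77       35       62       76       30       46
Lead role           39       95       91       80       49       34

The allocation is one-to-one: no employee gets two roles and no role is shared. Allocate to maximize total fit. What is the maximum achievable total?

Optimal: Eriksen→QA role (84 pts), Santos→Ops role (88 pts), Osei→Design role (96 pts), Delgado→Data role (77 pts), Tanaka→Lead role (95 pts) — total 84+88+96+77+95 = 440 pts.
Row-greedy (each employee in turn takes its best remaining role) gives 387 pts, worse by 53.
Every other assignment is strictly worse.

Max total: 440 pts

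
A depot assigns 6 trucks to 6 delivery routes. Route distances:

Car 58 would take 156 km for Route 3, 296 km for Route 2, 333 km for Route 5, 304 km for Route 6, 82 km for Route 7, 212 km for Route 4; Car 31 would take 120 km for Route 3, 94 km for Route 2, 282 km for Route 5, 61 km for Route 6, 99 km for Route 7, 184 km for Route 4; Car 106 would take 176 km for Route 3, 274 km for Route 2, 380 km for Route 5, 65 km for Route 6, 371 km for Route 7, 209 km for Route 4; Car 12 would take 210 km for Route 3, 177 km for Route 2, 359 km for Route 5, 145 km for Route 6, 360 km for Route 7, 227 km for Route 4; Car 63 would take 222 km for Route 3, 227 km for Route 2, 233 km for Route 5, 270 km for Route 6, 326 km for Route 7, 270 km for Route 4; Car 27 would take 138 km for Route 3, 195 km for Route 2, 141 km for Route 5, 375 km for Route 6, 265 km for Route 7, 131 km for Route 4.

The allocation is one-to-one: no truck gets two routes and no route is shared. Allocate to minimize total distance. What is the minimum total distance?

Minimum total: 808 km

Optimal: Car 58→Route 7 (82 km), Car 31→Route 3 (120 km), Car 106→Route 6 (65 km), Car 12→Route 2 (177 km), Car 63→Route 5 (233 km), Car 27→Route 4 (131 km) — total 82+120+65+177+233+131 = 808 km.
Every other assignment is strictly worse.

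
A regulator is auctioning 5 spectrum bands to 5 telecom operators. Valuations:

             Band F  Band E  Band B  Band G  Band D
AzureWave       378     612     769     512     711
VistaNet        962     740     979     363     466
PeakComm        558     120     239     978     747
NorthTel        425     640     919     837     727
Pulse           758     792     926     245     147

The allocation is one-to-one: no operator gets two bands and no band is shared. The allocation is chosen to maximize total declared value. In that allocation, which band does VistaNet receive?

Optimal: AzureWave→Band D ($711M), VistaNet→Band F ($962M), PeakComm→Band G ($978M), NorthTel→Band B ($919M), Pulse→Band E ($792M) — total 711+962+978+919+792 = $4362M.
No other one-to-one assignment exceeds $4362M.
VistaNet's own top band is Band B ($979M), but forcing VistaNet→Band B and reassigning the rest optimally gives only $4066M — worse by 296.

VistaNet receives Band F.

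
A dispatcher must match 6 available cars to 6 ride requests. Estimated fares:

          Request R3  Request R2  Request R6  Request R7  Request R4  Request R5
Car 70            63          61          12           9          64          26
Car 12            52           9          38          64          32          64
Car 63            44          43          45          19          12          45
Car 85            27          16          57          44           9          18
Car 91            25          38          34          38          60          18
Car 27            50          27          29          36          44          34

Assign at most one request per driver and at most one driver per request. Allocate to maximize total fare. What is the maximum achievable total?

Maximum total: $337

Optimal: Car 70→Request R2 ($61), Car 12→Request R7 ($64), Car 63→Request R5 ($45), Car 85→Request R6 ($57), Car 91→Request R4 ($60), Car 27→Request R3 ($50) — total 61+64+45+57+60+50 = $337.
Max-entry greedy (repeatedly take the single best remaining cell) gives $318, worse by 19.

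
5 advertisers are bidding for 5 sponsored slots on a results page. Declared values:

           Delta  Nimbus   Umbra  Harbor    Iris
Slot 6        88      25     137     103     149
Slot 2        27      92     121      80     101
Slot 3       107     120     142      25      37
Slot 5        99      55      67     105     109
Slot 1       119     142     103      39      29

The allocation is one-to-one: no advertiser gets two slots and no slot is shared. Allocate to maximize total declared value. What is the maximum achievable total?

Treat this as an assignment problem: match each advertiser to one slot.
Optimal: Delta→Slot 3 ($107), Nimbus→Slot 1 ($142), Umbra→Slot 2 ($121), Harbor→Slot 5 ($105), Iris→Slot 6 ($149) — total 107+142+121+105+149 = $624.
Column-greedy (each slot in turn goes to its best remaining advertiser) gives $614, worse by 10.
Next-best assignment: Delta→Slot 1, Nimbus→Slot 3, Umbra→Slot 2, Harbor→Slot 5, Iris→Slot 6 = $614.
Swapping Harbor↔Delta (Harbor→Slot 3 $25, Delta→Slot 5 $99) loses 88.
Every other assignment is strictly worse.

Maximum total: $624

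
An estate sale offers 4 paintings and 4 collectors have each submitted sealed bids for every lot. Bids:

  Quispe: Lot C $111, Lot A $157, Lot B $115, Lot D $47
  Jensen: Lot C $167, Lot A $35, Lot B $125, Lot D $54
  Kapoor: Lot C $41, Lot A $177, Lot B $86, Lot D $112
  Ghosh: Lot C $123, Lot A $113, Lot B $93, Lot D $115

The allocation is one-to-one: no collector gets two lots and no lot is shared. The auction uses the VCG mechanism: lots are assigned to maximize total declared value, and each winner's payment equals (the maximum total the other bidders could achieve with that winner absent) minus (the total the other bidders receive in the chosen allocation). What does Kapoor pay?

Kapoor pays $42.

Efficient allocation: Quispe→Lot B ($115), Jensen→Lot C ($167), Kapoor→Lot A ($177), Ghosh→Lot D ($115); total welfare W = $574.
Kapoor receives Lot A at value $177, so the others get W − 177 = $397.
Without Kapoor: best allocation of the remaining 3 bidders over all 4 lots is Quispe→Lot A ($157), Jensen→Lot C ($167), Ghosh→Lot D ($115), total $439.
VCG payment = (others' best without Kapoor) − (others' welfare with Kapoor) = 439 − 397 = $42.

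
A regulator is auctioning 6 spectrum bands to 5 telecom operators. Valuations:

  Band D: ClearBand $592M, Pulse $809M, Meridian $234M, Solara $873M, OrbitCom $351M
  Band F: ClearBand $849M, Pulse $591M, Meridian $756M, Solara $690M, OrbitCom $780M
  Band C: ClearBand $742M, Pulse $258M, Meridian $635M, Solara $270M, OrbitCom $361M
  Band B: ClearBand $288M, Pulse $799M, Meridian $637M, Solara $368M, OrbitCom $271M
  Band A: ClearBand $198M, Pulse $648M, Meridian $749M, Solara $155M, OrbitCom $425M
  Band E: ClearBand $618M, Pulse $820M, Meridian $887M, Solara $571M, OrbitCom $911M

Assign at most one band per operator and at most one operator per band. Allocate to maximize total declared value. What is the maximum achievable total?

This is the linear assignment problem.
Optimal: ClearBand→Band F ($849M), Pulse→Band B ($799M), Meridian→Band A ($749M), Solara→Band D ($873M), OrbitCom→Band E ($911M) — total 849+799+749+873+911 = $4181M.
Column-greedy (each band in turn goes to its best remaining operator) gives $3581M, worse by 600.
Swapping Meridian↔OrbitCom (Meridian→Band E $887M, OrbitCom→Band A $425M) loses 348.
Every other assignment is strictly worse.

Maximum total: $4181M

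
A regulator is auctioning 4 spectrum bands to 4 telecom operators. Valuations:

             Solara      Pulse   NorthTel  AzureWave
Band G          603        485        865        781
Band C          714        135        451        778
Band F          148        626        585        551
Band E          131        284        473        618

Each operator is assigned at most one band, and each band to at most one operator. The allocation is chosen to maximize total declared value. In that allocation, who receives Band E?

Optimal: Solara→Band C ($714M), Pulse→Band F ($626M), NorthTel→Band G ($865M), AzureWave→Band E ($618M) — total 714+626+865+618 = $2823M.
Max-entry greedy (repeatedly take the single best remaining cell) gives $2400M, worse by 423.
Every other assignment is strictly worse.
AzureWave's own top band is Band G ($781M), but forcing AzureWave→Band G and reassigning the rest optimally gives only $2594M — worse by 229.

AzureWave receives Band E.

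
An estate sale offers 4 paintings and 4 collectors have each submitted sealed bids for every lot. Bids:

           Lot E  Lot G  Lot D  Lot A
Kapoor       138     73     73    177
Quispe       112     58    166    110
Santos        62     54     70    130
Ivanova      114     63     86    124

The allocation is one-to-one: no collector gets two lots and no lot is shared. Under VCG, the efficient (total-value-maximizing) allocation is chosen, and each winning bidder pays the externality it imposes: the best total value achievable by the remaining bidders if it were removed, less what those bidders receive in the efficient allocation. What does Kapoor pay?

Efficient allocation: Kapoor→Lot A ($177), Quispe→Lot D ($166), Santos→Lot G ($54), Ivanova→Lot E ($114); total welfare W = $511.
Kapoor receives Lot A at value $177, so the others get W − 177 = $334.
Without Kapoor: best allocation of the remaining 3 bidders over all 4 lots is Quispe→Lot D ($166), Santos→Lot A ($130), Ivanova→Lot E ($114), total $410.
VCG payment = (others' best without Kapoor) − (others' welfare with Kapoor) = 410 − 334 = $76.

Kapoor pays $76.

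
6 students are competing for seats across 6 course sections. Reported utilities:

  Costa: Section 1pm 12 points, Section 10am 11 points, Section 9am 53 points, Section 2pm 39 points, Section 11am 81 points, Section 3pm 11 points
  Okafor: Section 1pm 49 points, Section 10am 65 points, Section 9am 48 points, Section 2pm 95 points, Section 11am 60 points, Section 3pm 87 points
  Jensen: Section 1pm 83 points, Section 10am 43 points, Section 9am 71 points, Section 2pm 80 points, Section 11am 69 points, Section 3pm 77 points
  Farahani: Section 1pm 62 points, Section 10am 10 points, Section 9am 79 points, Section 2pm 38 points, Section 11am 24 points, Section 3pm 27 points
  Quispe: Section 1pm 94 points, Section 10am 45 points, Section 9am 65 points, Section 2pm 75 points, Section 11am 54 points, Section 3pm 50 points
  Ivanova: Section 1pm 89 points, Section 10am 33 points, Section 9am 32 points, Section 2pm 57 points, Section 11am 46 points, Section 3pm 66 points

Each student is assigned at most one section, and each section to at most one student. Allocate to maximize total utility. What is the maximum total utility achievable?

Optimal: Costa→Section 11am (81 points), Okafor→Section 10am (65 points), Jensen→Section 3pm (77 points), Farahani→Section 9am (79 points), Quispe→Section 2pm (75 points), Ivanova→Section 1pm (89 points) — total 81+65+77+79+75+89 = 466 points.
Max-entry greedy (repeatedly take the single best remaining cell) gives 459 points, worse by 7.
Swapping Ivanova↔Costa (Ivanova→Section 11am 46 points, Costa→Section 1pm 12 points) loses 112.
No other one-to-one assignment exceeds 466 points.

Max total: 466 points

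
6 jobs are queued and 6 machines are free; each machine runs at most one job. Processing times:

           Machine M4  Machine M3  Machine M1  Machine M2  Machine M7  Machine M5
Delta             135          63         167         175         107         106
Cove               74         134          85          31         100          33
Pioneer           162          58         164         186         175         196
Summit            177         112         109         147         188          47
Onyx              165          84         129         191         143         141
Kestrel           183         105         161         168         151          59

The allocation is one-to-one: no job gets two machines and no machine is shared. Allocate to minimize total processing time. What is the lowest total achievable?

Min total: 529 min

Optimal: Delta→Machine M7 (107 min), Cove→Machine M2 (31 min), Pioneer→Machine M3 (58 min), Summit→Machine M1 (109 min), Onyx→Machine M4 (165 min), Kestrel→Machine M5 (59 min) — total 107+31+58+109+165+59 = 529 min.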